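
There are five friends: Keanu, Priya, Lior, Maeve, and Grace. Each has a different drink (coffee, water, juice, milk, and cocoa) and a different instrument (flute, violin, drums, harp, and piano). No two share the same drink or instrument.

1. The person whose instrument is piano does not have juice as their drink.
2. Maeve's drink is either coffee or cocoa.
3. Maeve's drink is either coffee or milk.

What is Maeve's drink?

With clues 1–2, juice, milk, and water are impossible for Maeve's drink.
With clues 1–3, cocoa is impossible for Maeve's drink.
That leaves coffee.

coffee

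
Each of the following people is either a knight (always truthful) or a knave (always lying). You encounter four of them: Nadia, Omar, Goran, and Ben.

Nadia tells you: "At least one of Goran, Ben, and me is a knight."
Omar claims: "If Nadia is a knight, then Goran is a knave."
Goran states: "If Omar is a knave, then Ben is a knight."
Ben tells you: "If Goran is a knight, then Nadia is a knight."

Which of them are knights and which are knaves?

Consider Nadia. Suppose Nadia is a knave.
Then no assignment of the remaining roles makes every statement match its speaker's type — contradiction.
So Nadia is a knight.
With that fixed, Ben's statement is true, so Ben is a knight.
With that fixed, Goran's statement is true, so Goran is a knight.
With that fixed, Omar's statement is false, so Omar is a knave.

Nadia: knight, Omar: knave, Goran: knight, Ben: knight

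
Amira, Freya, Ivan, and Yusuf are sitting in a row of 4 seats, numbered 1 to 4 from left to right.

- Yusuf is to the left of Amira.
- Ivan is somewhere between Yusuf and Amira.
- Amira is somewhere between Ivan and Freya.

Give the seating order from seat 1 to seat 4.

From clue 1: Amira is in {2,3,4}.
From clues 1–2: Amira is in {3,4}.
From clues 1–3: Yusuf → seat 1, Ivan → seat 2, Amira → seat 3, Freya → seat 4.

Yusuf, Ivan, Amira, Freya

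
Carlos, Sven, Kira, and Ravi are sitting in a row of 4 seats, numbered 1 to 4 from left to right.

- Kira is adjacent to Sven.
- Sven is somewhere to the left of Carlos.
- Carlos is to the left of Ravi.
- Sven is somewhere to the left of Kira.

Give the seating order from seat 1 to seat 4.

From clues 1–2: Carlos is in {3,4}.
From clues 1–3: Carlos → seat 3, Ravi → seat 4.
From clues 1–4: Sven → seat 1, Kira → seat 2.

Sven, Kira, Carlos, Ravi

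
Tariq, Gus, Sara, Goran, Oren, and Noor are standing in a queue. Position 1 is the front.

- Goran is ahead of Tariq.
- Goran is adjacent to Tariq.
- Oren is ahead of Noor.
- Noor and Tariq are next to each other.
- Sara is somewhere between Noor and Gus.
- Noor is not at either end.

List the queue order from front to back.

Oren, Goran, Tariq, Noor, Sara, Gus

From clue 1: Tariq is in {2,3,4,5,6}.
From clues 1–4: Tariq is in {3,4,5}.
From clues 1–5: Tariq is in {3,5}.
From clues 1–6: Oren → position 1, Goran → position 2, Tariq → position 3, Noor → position 4, Sara → position 5, Gus → position 6.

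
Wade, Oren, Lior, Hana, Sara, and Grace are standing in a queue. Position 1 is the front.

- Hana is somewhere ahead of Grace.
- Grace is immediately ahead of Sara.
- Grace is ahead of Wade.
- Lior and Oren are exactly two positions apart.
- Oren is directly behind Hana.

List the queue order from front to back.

Lior, Hana, Oren, Grace, Sara, Wade

From clue 1: Hana is in {1,2,3,4,5}.
From clues 1–2: Hana is in {1,2,3,4}.
From clues 1–3: Wade is in {4,5,6}.
From clues 1–4: Wade is in {5,6}.
From clues 1–5: Lior → position 1, Hana → position 2, Oren → position 3, Grace → position 4, Sara → position 5, Wade → position 6.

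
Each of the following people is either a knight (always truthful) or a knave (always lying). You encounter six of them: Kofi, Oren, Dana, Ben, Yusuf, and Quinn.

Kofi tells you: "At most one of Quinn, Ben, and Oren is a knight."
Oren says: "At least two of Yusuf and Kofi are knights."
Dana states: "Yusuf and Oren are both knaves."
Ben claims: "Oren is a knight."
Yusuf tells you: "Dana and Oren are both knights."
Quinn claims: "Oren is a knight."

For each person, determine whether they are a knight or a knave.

Consider Kofi. Suppose Kofi is a knave.
Then no assignment of the remaining roles makes every statement match its speaker's type — contradiction.
So Kofi is a knight.
Consider Oren. Suppose Oren is a knight.
Then no assignment of the remaining roles makes every statement match its speaker's type — contradiction.
So Oren is a knave.
With that fixed, Ben's statement is false, so Ben is a knave.
With that fixed, Yusuf's statement is false, so Yusuf is a knave.
With that fixed, Quinn's statement is false, so Quinn is a knave.
With that fixed, Dana's statement is true, so Dana is a knight.

Kofi: knight, Oren: knave, Dana: knight, Ben: knave, Yusuf: knave, Quinn: knave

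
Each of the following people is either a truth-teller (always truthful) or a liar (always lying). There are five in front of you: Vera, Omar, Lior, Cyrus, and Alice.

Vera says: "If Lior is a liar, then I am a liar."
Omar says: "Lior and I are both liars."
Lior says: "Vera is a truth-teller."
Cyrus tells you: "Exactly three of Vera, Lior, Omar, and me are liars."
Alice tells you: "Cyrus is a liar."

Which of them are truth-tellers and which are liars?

Vera: truth-teller, Omar: liar, Lior: truth-teller, Cyrus: liar, Alice: truth-teller

Consider Vera. Suppose Vera is a liar.
Then Vera's own statement would have to be false, but it can't be — contradiction.
So Vera is a truth-teller.
With that fixed, Lior's statement is true, so Lior is a truth-teller.
With that fixed, Cyrus's statement is false, so Cyrus is a liar.
With that fixed, Alice's statement is true, so Alice is a truth-teller.
With that fixed, Omar's statement is false, so Omar is a liar.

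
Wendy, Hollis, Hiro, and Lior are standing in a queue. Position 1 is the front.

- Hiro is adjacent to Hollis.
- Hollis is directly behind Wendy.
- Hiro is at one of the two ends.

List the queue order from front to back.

From clues 1–2: Wendy is in {1,2}.
From clues 1–3: Lior → position 1, Wendy → position 2, Hollis → position 3, Hiro → position 4.

Lior, Wendy, Hollis, Hiro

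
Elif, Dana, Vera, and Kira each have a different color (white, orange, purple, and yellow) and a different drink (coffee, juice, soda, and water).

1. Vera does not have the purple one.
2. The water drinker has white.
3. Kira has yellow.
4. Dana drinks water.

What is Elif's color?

With clues 1–3, yellow is impossible for Elif's color.
With clues 1–4, orange and white are impossible for Elif's color.
That leaves purple.

purple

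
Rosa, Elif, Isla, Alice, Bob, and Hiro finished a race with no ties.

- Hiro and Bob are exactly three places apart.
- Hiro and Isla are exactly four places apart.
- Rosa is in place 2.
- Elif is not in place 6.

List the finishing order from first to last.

Hiro, Rosa, Elif, Bob, Isla, Alice

From clues 1–2: Isla is in {1,2,5,6}.
From clues 1–3: Hiro → place 1, Rosa → place 2, Bob → place 4, Isla → place 5.
From clues 1–4: Elif → place 3, Alice → place 6.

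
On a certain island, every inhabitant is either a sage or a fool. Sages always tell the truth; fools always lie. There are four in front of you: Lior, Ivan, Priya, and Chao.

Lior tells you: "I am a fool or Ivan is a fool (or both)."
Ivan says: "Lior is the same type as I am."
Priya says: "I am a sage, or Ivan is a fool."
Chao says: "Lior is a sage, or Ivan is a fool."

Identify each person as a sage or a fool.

Consider Lior. Suppose Lior is a fool.
Then Lior's own statement would have to be false, but it can't be — contradiction.
So Lior is a sage.
With that fixed, Chao's statement is true, so Chao is a sage.
Consider Ivan. Suppose Ivan is a sage.
Then Lior's statement comes out false, contradicting Lior being a sage.
So Ivan is a fool.
With that fixed, Priya's statement is true, so Priya is a sage.

Lior: sage, Ivan: fool, Priya: sage, Chao: sage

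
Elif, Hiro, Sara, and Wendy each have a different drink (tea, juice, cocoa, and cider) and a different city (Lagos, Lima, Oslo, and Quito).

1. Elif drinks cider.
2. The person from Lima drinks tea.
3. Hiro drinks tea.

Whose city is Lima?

With clues 1–2, Elif is impossible for the one with city Lima.
With clues 1–3, Sara and Wendy are impossible for the one with city Lima.
That leaves Hiro.

Hiro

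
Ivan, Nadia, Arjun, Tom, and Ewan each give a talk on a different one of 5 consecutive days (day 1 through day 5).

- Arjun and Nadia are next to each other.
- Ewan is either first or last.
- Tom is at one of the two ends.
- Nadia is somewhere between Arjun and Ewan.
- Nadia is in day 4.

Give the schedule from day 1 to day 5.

From clues 1–2: Ewan is in {1,5}.
From clues 1–3: Ivan is in {2,4}.
From clues 1–5: Tom → day 1, Ivan → day 2, Arjun → day 3, Nadia → day 4, Ewan → day 5.

Tom, Ivan, Arjun, Nadia, Ewan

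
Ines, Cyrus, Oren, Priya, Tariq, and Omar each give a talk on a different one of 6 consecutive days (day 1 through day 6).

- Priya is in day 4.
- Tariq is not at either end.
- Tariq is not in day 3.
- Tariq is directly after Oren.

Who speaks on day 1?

Oren

With clue 1, Priya is ruled out for day 1.
With clues 1–2, Tariq is ruled out for day 1.
With clues 1–4, Cyrus, Ines, and Omar are ruled out for day 1.
So day 1 is Oren.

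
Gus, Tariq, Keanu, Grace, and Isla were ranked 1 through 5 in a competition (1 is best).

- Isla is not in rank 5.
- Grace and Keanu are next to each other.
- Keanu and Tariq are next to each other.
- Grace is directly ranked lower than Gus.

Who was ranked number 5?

With clue 1, Isla is ruled out for rank 5.
With clues 1–3, Keanu is ruled out for rank 5.
With clues 1–4, Grace and Gus are ruled out for rank 5.
So rank 5 is Tariq.

Tariq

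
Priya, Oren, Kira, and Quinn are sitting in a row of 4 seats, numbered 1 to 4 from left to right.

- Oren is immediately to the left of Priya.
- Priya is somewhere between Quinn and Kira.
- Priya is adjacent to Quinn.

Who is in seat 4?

With clue 1, Oren is ruled out for seat 4.
With clues 1–2, Priya is ruled out for seat 4.
With clues 1–3, Kira is ruled out for seat 4.
So seat 4 is Quinn.

Quinn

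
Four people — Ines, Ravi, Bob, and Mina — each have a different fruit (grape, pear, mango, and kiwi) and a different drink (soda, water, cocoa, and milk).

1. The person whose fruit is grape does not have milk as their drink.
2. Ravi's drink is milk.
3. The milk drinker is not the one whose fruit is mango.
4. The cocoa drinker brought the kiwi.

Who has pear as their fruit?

Ravi

With clues 1–4, Bob, Ines, and Mina are impossible for the one with fruit pear.
That leaves Ravi.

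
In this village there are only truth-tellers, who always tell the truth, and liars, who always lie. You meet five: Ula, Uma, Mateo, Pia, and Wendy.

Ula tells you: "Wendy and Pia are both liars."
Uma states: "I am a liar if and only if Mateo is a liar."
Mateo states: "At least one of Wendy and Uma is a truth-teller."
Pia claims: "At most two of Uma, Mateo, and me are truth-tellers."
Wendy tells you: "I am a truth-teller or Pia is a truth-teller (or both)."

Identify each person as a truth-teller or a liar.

Ula: liar, Uma: liar, Mateo: truth-teller, Pia: truth-teller, Wendy: truth-teller

Consider Ula. Suppose Ula is a truth-teller.
Then no assignment of the remaining roles makes every statement match its speaker's type — contradiction.
So Ula is a liar.
Consider Uma. Suppose Uma is a truth-teller.
Then no assignment of the remaining roles makes every statement match its speaker's type — contradiction.
So Uma is a liar.
With that fixed, Pia's statement is true, so Pia is a truth-teller.
With that fixed, Wendy's statement is true, so Wendy is a truth-teller.
With that fixed, Mateo's statement is true, so Mateo is a truth-teller.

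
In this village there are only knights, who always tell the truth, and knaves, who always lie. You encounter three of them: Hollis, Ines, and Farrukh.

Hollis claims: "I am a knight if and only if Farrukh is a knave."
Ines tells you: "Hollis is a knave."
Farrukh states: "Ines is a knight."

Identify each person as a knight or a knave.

Consider Hollis. Suppose Hollis is a knave.
Then no assignment of the remaining roles makes every statement match its speaker's type — contradiction.
So Hollis is a knight.
With that fixed, Ines's statement is false, so Ines is a knave.
With that fixed, Farrukh's statement is false, so Farrukh is a knave.

Hollis: knight, Ines: knave, Farrukh: knave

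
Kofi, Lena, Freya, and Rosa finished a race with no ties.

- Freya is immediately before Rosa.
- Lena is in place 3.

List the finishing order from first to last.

Freya, Rosa, Lena, Kofi

From clue 1: Freya is in {1,2,3}.
From clues 1–2: Freya → place 1, Rosa → place 2, Lena → place 3, Kofi → place 4.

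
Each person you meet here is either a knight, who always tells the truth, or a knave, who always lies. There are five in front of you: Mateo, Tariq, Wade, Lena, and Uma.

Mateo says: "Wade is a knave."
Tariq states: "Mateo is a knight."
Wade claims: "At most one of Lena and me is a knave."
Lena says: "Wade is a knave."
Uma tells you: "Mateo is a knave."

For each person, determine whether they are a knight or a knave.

Mateo: knave, Tariq: knave, Wade: knight, Lena: knave, Uma: knight

Consider Mateo. Suppose Mateo is a knight.
Then no assignment of the remaining roles makes every statement match its speaker's type — contradiction.
So Mateo is a knave.
With that fixed, Tariq's statement is false, so Tariq is a knave.
With that fixed, Uma's statement is true, so Uma is a knight.
Consider Wade. Suppose Wade is a knave.
Then Mateo's statement comes out true, contradicting Mateo being a knave.
So Wade is a knight.
With that fixed, Lena's statement is false, so Lena is a knave.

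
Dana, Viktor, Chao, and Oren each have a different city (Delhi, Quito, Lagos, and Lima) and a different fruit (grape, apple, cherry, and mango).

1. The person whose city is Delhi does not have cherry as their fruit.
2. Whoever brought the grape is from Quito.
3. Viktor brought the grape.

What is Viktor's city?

With clues 1–3, Delhi, Lagos, and Lima are impossible for Viktor's city.
That leaves Quito.

Quito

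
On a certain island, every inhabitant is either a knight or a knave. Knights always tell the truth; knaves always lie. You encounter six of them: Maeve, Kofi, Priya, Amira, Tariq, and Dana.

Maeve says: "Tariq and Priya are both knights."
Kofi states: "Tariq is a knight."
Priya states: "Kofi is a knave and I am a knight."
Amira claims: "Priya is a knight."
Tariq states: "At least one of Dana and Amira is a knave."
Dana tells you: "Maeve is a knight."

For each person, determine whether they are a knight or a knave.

Consider Maeve. Suppose Maeve is a knight.
Then no assignment of the remaining roles makes every statement match its speaker's type — contradiction.
So Maeve is a knave.
With that fixed, Dana's statement is false, so Dana is a knave.
With that fixed, Tariq's statement is true, so Tariq is a knight.
With that fixed, Kofi's statement is true, so Kofi is a knight.
With that fixed, Priya's statement is false, so Priya is a knave.
With that fixed, Amira's statement is false, so Amira is a knave.

Maeve: knave, Kofi: knight, Priya: knave, Amira: knave, Tariq: knight, Dana: knave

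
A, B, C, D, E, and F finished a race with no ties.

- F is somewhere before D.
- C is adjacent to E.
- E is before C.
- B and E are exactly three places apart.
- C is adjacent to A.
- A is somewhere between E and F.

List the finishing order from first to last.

E, C, A, B, F, D

From clue 1: D is in {2,3,4,5,6}.
From clues 1–3: C is in {2,3,4,5,6}.
From clues 1–4: B is in {1,2,4,5,6}.
From clues 1–5: D is in {2,3,6}.
From clues 1–6: E → place 1, C → place 2, A → place 3, B → place 4, F → place 5, D → place 6.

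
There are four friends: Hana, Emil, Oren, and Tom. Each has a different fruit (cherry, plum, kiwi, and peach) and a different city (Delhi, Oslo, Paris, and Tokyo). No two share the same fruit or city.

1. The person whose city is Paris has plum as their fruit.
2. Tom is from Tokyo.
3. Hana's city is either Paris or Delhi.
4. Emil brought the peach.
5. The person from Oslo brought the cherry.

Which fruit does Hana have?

plum

With clues 1–4, peach is impossible for Hana's fruit.
With clues 1–5, cherry and kiwi are impossible for Hana's fruit.
That leaves plum.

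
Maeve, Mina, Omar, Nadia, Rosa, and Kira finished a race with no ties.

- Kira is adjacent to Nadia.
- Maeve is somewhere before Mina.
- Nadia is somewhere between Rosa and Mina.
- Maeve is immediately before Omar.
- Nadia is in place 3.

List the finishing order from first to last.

From clues 1–2: Maeve is in {1,2,3,4,5}.
From clues 1–3: Mina is in {2,3,5,6}.
From clues 1–4: Mina is in {3,6}.
From clues 1–5: Rosa → place 1, Kira → place 2, Nadia → place 3, Maeve → place 4, Omar → place 5, Mina → place 6.

Rosa, Kira, Nadia, Maeve, Omar, Mina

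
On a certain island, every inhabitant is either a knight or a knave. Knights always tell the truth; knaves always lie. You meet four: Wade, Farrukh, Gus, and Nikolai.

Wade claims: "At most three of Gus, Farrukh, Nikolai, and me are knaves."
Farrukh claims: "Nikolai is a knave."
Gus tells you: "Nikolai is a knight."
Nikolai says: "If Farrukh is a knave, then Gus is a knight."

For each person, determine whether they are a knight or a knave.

Wade: knight, Farrukh: knave, Gus: knight, Nikolai: knight

Consider Wade. Suppose Wade is a knave.
Then no assignment of the remaining roles makes every statement match its speaker's type — contradiction.
So Wade is a knight.
Consider Farrukh. Suppose Farrukh is a knight.
Then no assignment of the remaining roles makes every statement match its speaker's type — contradiction.
So Farrukh is a knave.
Consider Gus. Suppose Gus is a knave.
Then no assignment of the remaining roles makes every statement match its speaker's type — contradiction.
So Gus is a knight.
With that fixed, Nikolai's statement is true, so Nikolai is a knight.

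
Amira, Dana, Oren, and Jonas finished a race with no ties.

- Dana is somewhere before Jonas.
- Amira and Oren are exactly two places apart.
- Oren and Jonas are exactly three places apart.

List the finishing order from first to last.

Oren, Dana, Amira, Jonas

From clue 1: Dana is in {1,2,3}.
From clues 1–2: Dana is in {1,2}.
From clues 1–3: Oren → place 1, Dana → place 2, Amira → place 3, Jonas → place 4.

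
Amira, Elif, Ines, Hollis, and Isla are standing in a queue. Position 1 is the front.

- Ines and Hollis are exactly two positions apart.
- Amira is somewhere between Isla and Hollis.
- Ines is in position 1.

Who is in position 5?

With clues 1–2, Amira is ruled out for position 5.
With clues 1–3, Elif, Hollis, and Ines are ruled out for position 5.
So position 5 is Isla.

Isla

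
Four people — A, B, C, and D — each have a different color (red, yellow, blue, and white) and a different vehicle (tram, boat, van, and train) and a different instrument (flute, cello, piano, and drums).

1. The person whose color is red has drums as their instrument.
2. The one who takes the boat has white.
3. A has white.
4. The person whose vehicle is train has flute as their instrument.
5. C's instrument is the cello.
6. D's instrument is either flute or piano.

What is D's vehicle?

train

With clues 1–3, boat is impossible for D's vehicle.
With clues 1–6, tram and van are impossible for D's vehicle.
That leaves train.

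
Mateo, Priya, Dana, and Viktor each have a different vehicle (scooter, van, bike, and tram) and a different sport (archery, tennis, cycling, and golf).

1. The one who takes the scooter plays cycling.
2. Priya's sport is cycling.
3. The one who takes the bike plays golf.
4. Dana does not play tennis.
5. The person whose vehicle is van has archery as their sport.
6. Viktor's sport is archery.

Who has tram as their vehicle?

With clues 1–2, Priya is impossible for the one with vehicle tram.
With clues 1–5, Dana is impossible for the one with vehicle tram.
With clues 1–6, Viktor is impossible for the one with vehicle tram.
That leaves Mateo.

Mateo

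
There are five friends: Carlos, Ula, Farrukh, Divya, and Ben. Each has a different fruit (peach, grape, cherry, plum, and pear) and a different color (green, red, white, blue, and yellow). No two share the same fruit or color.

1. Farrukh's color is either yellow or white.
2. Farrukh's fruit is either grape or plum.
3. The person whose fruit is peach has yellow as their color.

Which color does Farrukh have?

Clue 1 rules out blue, green, and red for Farrukh's color.
With clues 1–3, yellow is impossible for Farrukh's color.
That leaves white.

white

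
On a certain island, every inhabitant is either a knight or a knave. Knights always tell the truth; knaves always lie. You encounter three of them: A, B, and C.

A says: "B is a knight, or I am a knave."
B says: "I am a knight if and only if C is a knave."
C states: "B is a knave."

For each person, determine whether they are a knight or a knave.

Consider A. Suppose A is a knave.
Then A's own statement would have to be false, but it can't be — contradiction.
So A is a knight.
Consider B. Suppose B is a knave.
Then A's statement comes out false, contradicting A being a knight.
So B is a knight.
With that fixed, C's statement is false, so C is a knave.

A: knight, B: knight, C: knave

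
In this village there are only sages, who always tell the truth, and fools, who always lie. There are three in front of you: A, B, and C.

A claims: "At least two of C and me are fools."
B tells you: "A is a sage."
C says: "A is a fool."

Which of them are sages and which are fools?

Consider A. Suppose A is a sage.
Then A's own statement would have to be true, but it can't be — contradiction.
So A is a fool.
With that fixed, B's statement is false, so B is a fool.
With that fixed, C's statement is true, so C is a sage.

A: fool, B: fool, C: sage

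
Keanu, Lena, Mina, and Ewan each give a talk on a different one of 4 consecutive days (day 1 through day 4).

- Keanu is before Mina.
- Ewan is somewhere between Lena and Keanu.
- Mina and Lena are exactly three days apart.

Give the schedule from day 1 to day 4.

Lena, Ewan, Keanu, Mina

From clue 1: Keanu is in {1,2,3}.
From clues 1–2: Keanu is in {1,3}.
From clues 1–3: Lena → day 1, Ewan → day 2, Keanu → day 3, Mina → day 4.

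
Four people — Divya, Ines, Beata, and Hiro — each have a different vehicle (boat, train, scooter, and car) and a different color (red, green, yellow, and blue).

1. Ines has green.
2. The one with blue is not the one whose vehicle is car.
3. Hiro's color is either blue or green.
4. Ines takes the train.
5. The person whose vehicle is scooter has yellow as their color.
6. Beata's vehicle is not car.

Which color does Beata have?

Clue 1 rules out green for Beata's color.
With clues 1–3, blue is impossible for Beata's color.
With clues 1–6, red is impossible for Beata's color.
That leaves yellow.

yellow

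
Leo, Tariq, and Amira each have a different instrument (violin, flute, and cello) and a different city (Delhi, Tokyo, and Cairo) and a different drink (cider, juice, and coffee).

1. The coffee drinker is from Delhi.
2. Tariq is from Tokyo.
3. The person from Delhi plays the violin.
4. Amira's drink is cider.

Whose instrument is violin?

Leo

With clues 1–3, Tariq is impossible for the one with instrument violin.
With clues 1–4, Amira is impossible for the one with instrument violin.
That leaves Leo.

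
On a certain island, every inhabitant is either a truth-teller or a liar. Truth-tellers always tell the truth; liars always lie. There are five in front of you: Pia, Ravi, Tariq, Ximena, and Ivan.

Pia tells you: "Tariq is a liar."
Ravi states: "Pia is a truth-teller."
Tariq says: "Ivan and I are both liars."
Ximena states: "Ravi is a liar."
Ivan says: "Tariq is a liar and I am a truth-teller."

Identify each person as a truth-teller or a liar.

Pia: truth-teller, Ravi: truth-teller, Tariq: liar, Ximena: liar, Ivan: truth-teller

Consider Pia. Suppose Pia is a liar.
Then no assignment of the remaining roles makes every statement match its speaker's type — contradiction.
So Pia is a truth-teller.
With that fixed, Ravi's statement is true, so Ravi is a truth-teller.
With that fixed, Ximena's statement is false, so Ximena is a liar.
Consider Tariq. Suppose Tariq is a truth-teller.
Then Pia's statement comes out false, contradicting Pia being a truth-teller.
So Tariq is a liar.
Consider Ivan. Suppose Ivan is a liar.
Then Tariq's statement comes out true, contradicting Tariq being a liar.
So Ivan is a truth-teller.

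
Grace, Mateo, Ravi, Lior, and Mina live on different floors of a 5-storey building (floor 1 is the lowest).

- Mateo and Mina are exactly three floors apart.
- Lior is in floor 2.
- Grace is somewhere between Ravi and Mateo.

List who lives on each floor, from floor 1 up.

Mateo, Lior, Grace, Mina, Ravi

From clue 1: Mateo is in {1,2,4,5}.
From clues 1–2: Lior → floor 2.
From clues 1–3: Mateo → floor 1, Grace → floor 3, Mina → floor 4, Ravi → floor 5.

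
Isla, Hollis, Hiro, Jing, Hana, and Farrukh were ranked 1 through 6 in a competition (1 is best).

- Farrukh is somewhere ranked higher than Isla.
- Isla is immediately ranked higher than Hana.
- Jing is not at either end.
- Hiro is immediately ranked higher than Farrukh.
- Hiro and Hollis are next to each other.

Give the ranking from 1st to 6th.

Hollis, Hiro, Farrukh, Jing, Isla, Hana

From clue 1: Isla is in {2,3,4,5,6}.
From clues 1–2: Isla is in {2,3,4,5}.
From clues 1–4: Isla is in {3,4,5}.
From clues 1–5: Hollis → rank 1, Hiro → rank 2, Farrukh → rank 3, Jing → rank 4, Isla → rank 5, Hana → rank 6.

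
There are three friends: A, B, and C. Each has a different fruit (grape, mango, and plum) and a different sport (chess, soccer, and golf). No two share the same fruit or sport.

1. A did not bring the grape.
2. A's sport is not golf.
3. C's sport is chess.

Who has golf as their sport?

With clues 1–2, A is impossible for the one with sport golf.
With clues 1–3, C is impossible for the one with sport golf.
That leaves B.

B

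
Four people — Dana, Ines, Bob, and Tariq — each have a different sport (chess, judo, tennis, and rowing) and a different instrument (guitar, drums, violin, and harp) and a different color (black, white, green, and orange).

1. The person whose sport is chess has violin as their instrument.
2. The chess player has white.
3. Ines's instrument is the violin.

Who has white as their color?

Ines

With clues 1–3, Bob, Dana, and Tariq are impossible for the one with color white.
That leaves Ines.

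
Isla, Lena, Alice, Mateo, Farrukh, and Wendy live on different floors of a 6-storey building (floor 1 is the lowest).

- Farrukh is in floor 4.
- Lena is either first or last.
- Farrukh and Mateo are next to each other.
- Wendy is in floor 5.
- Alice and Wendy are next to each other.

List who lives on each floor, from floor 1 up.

Lena, Isla, Mateo, Farrukh, Wendy, Alice

From clue 1: Farrukh → floor 4.
From clues 1–2: Lena is in {1,6}.
From clues 1–4: Mateo → floor 3, Wendy → floor 5.
From clues 1–5: Lena → floor 1, Isla → floor 2, Alice → floor 6.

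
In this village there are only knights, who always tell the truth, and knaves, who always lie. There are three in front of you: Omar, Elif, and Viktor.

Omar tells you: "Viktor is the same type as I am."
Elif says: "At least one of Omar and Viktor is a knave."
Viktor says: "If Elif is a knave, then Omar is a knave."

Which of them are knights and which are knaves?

Omar: knave, Elif: knight, Viktor: knight

Consider Omar. Suppose Omar is a knight.
Then no assignment of the remaining roles makes every statement match its speaker's type — contradiction.
So Omar is a knave.
With that fixed, Elif's statement is true, so Elif is a knight.
With that fixed, Viktor's statement is true, so Viktor is a knight.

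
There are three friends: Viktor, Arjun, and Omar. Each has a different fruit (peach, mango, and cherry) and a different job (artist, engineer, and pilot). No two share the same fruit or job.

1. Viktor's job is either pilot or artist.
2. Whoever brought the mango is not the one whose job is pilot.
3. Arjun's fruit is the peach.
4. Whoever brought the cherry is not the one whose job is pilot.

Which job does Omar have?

With clues 1–4, artist and pilot are impossible for Omar's job.
That leaves engineer.

engineer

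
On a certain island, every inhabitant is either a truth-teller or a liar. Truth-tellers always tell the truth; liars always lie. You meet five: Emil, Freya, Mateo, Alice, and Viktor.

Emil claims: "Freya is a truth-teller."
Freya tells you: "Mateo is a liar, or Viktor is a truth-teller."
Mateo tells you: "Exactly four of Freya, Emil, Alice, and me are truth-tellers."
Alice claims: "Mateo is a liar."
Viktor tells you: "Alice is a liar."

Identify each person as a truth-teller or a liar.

Consider Emil. Suppose Emil is a liar.
Then no assignment of the remaining roles makes every statement match its speaker's type — contradiction.
So Emil is a truth-teller.
Consider Freya. Suppose Freya is a liar.
Then Emil's statement comes out false, contradicting Emil being a truth-teller.
So Freya is a truth-teller.
Consider Mateo. Suppose Mateo is a truth-teller.
Then no assignment of the remaining roles makes every statement match its speaker's type — contradiction.
So Mateo is a liar.
With that fixed, Alice's statement is true, so Alice is a truth-teller.
With that fixed, Viktor's statement is false, so Viktor is a liar.

Emil: truth-teller, Freya: truth-teller, Mateo: liar, Alice: truth-teller, Viktor: liar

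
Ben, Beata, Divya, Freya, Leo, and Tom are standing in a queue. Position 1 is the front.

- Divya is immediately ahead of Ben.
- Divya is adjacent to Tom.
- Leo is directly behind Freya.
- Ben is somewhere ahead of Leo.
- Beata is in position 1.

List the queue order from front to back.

From clue 1: Ben is in {2,3,4,5,6}.
From clues 1–2: Ben is in {3,4,5,6}.
From clues 1–4: Ben is in {3,4}.
From clues 1–5: Beata → position 1, Tom → position 2, Divya → position 3, Ben → position 4, Freya → position 5, Leo → position 6.

Beata, Tom, Divya, Ben, Freya, Leo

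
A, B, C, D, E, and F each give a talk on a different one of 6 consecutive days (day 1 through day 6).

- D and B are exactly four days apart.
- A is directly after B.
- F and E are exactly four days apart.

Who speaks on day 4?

With clue 1, B and D are ruled out for day 4.
With clues 1–2, A is ruled out for day 4.
With clues 1–3, E and F are ruled out for day 4.
So day 4 is C.

C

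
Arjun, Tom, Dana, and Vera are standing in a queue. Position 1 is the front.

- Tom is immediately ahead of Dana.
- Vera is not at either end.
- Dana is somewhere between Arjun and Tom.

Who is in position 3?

Vera

With clues 1–2, Arjun and Dana are ruled out for position 3.
With clues 1–3, Tom is ruled out for position 3.
So position 3 is Vera.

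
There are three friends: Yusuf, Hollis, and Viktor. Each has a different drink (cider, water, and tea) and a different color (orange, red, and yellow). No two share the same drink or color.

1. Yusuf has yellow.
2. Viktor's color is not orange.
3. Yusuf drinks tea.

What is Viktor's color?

red

Clue 1 rules out yellow for Viktor's color.
With clues 1–2, orange is impossible for Viktor's color.
That leaves red.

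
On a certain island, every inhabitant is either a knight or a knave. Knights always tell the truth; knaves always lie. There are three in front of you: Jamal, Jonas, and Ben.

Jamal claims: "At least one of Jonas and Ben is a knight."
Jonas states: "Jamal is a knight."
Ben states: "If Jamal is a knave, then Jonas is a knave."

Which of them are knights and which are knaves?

Jamal: knight, Jonas: knight, Ben: knight

Consider Jamal. Suppose Jamal is a knave.
Then no assignment of the remaining roles makes every statement match its speaker's type — contradiction.
So Jamal is a knight.
With that fixed, Jonas's statement is true, so Jonas is a knight.
With that fixed, Ben's statement is true, so Ben is a knight.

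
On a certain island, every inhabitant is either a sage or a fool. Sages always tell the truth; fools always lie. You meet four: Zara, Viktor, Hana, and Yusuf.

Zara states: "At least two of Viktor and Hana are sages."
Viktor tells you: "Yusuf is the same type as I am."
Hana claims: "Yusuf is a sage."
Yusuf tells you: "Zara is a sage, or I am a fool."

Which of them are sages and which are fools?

Consider Zara. Suppose Zara is a fool.
Then whichever role Yusuf has, Yusuf's statement has the wrong truth value — contradiction.
So Zara is a sage.
With that fixed, Yusuf's statement is true, so Yusuf is a sage.
With that fixed, Hana's statement is true, so Hana is a sage.
Consider Viktor. Suppose Viktor is a fool.
Then Zara's statement comes out false, contradicting Zara being a sage.
So Viktor is a sage.

Zara: sage, Viktor: sage, Hana: sage, Yusuf: sage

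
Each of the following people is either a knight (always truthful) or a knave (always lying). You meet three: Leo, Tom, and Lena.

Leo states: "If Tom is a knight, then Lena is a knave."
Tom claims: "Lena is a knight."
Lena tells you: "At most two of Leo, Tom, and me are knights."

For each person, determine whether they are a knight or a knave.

Leo: knave, Tom: knight, Lena: knight

Consider Leo. Suppose Leo is a knight.
Then no assignment of the remaining roles makes every statement match its speaker's type — contradiction.
So Leo is a knave.
With that fixed, Lena's statement is true, so Lena is a knight.
With that fixed, Tom's statement is true, so Tom is a knight.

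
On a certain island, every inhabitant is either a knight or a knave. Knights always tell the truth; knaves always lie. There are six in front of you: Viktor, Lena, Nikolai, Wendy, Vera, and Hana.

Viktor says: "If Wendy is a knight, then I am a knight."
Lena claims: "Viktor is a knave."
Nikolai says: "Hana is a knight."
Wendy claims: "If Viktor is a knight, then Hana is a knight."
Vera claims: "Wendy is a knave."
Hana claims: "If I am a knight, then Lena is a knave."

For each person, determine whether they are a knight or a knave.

Viktor: knight, Lena: knave, Nikolai: knight, Wendy: knight, Vera: knave, Hana: knight

Consider Viktor. Suppose Viktor is a knave.
Then no assignment of the remaining roles makes every statement match its speaker's type — contradiction.
So Viktor is a knight.
With that fixed, Lena's statement is false, so Lena is a knave.
With that fixed, Hana's statement is true, so Hana is a knight.
With that fixed, Nikolai's statement is true, so Nikolai is a knight.
With that fixed, Wendy's statement is true, so Wendy is a knight.
With that fixed, Vera's statement is false, so Vera is a knave.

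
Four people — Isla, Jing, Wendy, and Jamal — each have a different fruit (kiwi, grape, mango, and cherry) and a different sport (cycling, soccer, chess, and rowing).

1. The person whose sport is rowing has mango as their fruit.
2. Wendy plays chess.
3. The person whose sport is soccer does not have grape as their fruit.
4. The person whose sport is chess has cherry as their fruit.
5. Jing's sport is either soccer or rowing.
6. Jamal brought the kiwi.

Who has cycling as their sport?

With clues 1–2, Wendy is impossible for the one with sport cycling.
With clues 1–5, Jing is impossible for the one with sport cycling.
With clues 1–6, Jamal is impossible for the one with sport cycling.
That leaves Isla.

Isla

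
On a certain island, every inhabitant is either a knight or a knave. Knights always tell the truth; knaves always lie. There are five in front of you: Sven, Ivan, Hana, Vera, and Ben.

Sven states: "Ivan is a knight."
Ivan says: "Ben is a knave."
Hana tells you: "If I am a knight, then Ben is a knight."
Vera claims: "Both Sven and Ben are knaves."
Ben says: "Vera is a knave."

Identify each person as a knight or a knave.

Sven: knave, Ivan: knave, Hana: knight, Vera: knave, Ben: knight

Consider Sven. Suppose Sven is a knight.
Then no assignment of the remaining roles makes every statement match its speaker's type — contradiction.
So Sven is a knave.
Consider Ivan. Suppose Ivan is a knight.
Then Sven's statement comes out true, contradicting Sven being a knave.
So Ivan is a knave.
Consider Hana. Suppose Hana is a knave.
Then Hana's own statement would have to be false, but it can't be — contradiction.
So Hana is a knight.
Consider Vera. Suppose Vera is a knight.
Then no assignment of the remaining roles makes every statement match its speaker's type — contradiction.
So Vera is a knave.
With that fixed, Ben's statement is true, so Ben is a knight.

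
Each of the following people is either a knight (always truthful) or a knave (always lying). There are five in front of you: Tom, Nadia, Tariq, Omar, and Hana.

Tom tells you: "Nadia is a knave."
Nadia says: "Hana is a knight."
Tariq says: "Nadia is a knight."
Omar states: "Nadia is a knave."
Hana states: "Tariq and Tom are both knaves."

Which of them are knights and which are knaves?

Consider Tom. Suppose Tom is a knave.
Then no assignment of the remaining roles makes every statement match its speaker's type — contradiction.
So Tom is a knight.
With that fixed, Hana's statement is false, so Hana is a knave.
With that fixed, Nadia's statement is false, so Nadia is a knave.
With that fixed, Tariq's statement is false, so Tariq is a knave.
With that fixed, Omar's statement is true, so Omar is a knight.

Tom: knight, Nadia: knave, Tariq: knave, Omar: knight, Hana: knave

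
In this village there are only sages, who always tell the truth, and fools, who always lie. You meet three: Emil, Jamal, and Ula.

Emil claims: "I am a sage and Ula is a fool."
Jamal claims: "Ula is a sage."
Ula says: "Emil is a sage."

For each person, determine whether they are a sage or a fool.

Consider Emil. Suppose Emil is a sage.
Then no assignment of the remaining roles makes every statement match its speaker's type — contradiction.
So Emil is a fool.
With that fixed, Ula's statement is false, so Ula is a fool.
With that fixed, Jamal's statement is false, so Jamal is a fool.

Emil: fool, Jamal: fool, Ula: fool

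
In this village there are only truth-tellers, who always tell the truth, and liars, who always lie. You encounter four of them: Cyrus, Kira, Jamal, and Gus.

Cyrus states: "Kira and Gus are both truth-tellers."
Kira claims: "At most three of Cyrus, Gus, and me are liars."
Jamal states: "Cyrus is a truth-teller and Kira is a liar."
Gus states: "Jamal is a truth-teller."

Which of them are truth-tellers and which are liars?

Regardless of anyone's role, Kira's statement is true, so Kira is a truth-teller.
With that fixed, Jamal's statement is false, so Jamal is a liar.
With that fixed, Gus's statement is false, so Gus is a liar.
With that fixed, Cyrus's statement is false, so Cyrus is a liar.

Cyrus: liar, Kira: truth-teller, Jamal: liar, Gus: liar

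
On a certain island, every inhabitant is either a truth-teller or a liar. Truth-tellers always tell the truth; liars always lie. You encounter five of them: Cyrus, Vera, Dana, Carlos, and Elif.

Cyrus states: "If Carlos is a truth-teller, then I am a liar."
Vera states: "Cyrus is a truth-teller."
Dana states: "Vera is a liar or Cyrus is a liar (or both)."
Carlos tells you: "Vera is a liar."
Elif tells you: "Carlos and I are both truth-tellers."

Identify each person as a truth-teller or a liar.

Cyrus: truth-teller, Vera: truth-teller, Dana: liar, Carlos: liar, Elif: liar

Consider Cyrus. Suppose Cyrus is a liar.
Then Cyrus's own statement would have to be false, but it can't be — contradiction.
So Cyrus is a truth-teller.
With that fixed, Vera's statement is true, so Vera is a truth-teller.
With that fixed, Dana's statement is false, so Dana is a liar.
With that fixed, Carlos's statement is false, so Carlos is a liar.
With that fixed, Elif's statement is false, so Elif is a liar.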